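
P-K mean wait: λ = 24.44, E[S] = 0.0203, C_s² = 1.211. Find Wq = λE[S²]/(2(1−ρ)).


ρ = λ·E[S] = 24.44·0.0203 = 0.4961
E[S²] = E[S]²(1+C_s²) = 0.0203²·(1+1.211) = 0.0009111
Wq = λ·E[S²]/(2(1−ρ)) = 24.44·0.0009111/(2·0.5039) = 0.02210 hr

Final: 0.02210 hr


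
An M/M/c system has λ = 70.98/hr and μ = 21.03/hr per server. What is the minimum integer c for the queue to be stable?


Stability requires cμ > λ ⇔ c > λ/μ.
λ/μ = 70.98/21.03 = 3.3752
Minimum integer c = ⌊3.3752⌋ + 1 = 4
Check: 4·21.03 = 84.12 > 70.98, while 3·21.03 = 63.09 ≤ 70.98

Final: 4 servers


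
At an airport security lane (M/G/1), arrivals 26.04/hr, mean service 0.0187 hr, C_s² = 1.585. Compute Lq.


ρ = λ·E[S] = 26.04·0.0187 = 0.4869
Lq = ρ²(1+C_s²)/(2(1−ρ)) = 0.2371·(1+1.585)/(2·0.5131)
= 0.2371·2.5850/1.0261 = 0.59736

Final: 0.59736


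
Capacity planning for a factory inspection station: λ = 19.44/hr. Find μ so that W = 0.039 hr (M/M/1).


W = 1/(μ−λ) ⇒ μ − λ = 1/W = 1/0.039 = 25.6410
μ = λ + 1/W = 19.44 + 25.6410 = 45.0810 per hr

Final: 45.0810 /hr


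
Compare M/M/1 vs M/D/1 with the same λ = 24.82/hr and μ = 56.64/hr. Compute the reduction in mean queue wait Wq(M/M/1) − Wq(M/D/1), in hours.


ρ = 24.82/56.64 = 0.4382
Wq(M/M/1) = ρ/(μ−λ) = 0.4382/31.82 = 0.01377 hr
Wq(M/D/1) = ρ/(2(μ−λ)) = 0.006886 hr
Savings = 0.01377 − 0.006886 = 0.006886 hr

Final: 0.006886 hr


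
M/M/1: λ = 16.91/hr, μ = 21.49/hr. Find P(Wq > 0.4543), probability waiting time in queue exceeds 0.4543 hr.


ρ = 16.91/21.49 = 0.7869
P(Wq > t) = ρ·e^{−(μ−λ)t} = 0.7869·e^{−2.0807}
= 0.7869·0.124844 = 0.098237

Final: 0.098237


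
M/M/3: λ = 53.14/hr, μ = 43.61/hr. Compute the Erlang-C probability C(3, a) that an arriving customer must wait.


a = λ/μ = 1.2185; ρ = a/3 = 0.4062
P₀ = 0.288289 (from M/M/c formula)
C(c,a) = [a^c/(c!(1−ρ))]·P₀ = [1.80928/(6·0.5938)]·0.288289
= 0.50781·0.288289 = 0.146395

Final: 0.146395


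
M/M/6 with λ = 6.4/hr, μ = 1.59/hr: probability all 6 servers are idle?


a = λ/μ = 6.4/1.59 = 4.0252; ρ = a/c = 0.6709
Σ_{k=0}^{5} a^k/k! (terms k=0..5) = 1.00000 + 4.02516 + 8.10095 + 10.86919 + 10.93755 + 8.80507 = 43.73792
Tail: a^6/(6!(1−ρ)) = 4253.01680/(720·0.3291) = 17.94665
P₀ = 1/(43.73792 + 17.94665) = 1/61.68457 = 0.016212

Final: 0.016212


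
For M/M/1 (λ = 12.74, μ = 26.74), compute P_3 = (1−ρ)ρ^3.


ρ = 12.74/26.74 = 0.4764
P_n = (1−ρ)·ρ^n = (1 − 0.4764)·0.4764^3 = 0.5236·0.108149 = 0.056623

Final: 0.056623


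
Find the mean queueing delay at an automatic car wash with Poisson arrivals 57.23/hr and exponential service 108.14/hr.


ρ = 57.23/108.14 = 0.5292
Wq = ρ/(μ−λ) = 0.5292/(108.14 − 57.23) = 0.5292/50.91 = 0.01040 hr

Final: 0.01040 hr


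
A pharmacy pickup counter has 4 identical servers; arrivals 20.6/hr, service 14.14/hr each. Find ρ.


ρ = λ/(cμ) = 20.6/(4·14.14) = 20.6/56.56 = 0.3642

Final: 0.3642


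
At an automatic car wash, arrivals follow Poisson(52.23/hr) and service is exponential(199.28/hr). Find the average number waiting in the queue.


ρ = 52.23/199.28 = 0.2621
Lq = ρ²/(1−ρ) = 0.06869/0.7379 = 0.09309

Final: 0.09309


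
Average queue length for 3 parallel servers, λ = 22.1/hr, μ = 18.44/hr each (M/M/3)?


a = λ/μ = 1.1985; ρ = a/3 = 0.3995
P₀ = 0.294600
Lq = P₀·a^c·ρ / (c!·(1−ρ)²) = 0.294600·1.72145·0.3995/(6·0.36061)
= 0.09364

Final: 0.09364


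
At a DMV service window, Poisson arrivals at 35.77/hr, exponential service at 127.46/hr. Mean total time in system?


W = 1/(μ−λ) = 1/(127.46 − 35.77) = 1/91.69 = 0.01091 hr

Final: 0.01091 hr


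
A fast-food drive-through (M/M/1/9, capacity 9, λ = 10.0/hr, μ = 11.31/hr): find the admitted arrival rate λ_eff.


ρ = 0.8842; P_K = (1−ρ)ρ^9/(1−ρ^10) = 0.054027
λ_eff = λ(1 − P_K) = 10.0·(1 − 0.054027) = 10.0·0.945973 = 9.4597 /hr

Final: 9.4597 /hr


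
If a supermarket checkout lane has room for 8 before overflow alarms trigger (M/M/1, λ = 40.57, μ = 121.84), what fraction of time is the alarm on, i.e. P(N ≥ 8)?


ρ = 40.57/121.84 = 0.3330
P(N ≥ n) = ρ^n = 0.3330^8 = 0.0001511

Final: 0.0001511


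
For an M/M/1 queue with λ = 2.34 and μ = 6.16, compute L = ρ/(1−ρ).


ρ = λ/μ = 2.34/6.16 = 0.3799
L = ρ/(1−ρ) = 0.3799/(1 − 0.3799) = 0.3799/0.6201 = 0.6126

Final: 0.6126


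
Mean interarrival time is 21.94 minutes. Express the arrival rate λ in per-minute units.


λ = 1/(interarrival time) in consistent units.
1 minute = 1 min, so λ = 1/21.94 = 0.04558 per minute

Final: 0.04558 /min


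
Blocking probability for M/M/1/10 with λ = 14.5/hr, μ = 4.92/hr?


ρ = λ/μ = 14.5/4.92 = 2.9472
P_K = (1−ρ)ρ^K/(1−ρ^(K+1)) = (-1.9472·49434.368961)/(1 − 145690.721531)
= -96256.352570/-145689.721531 = 0.660694

Final: 0.660694


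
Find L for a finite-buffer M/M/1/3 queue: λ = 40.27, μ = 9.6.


ρ = 40.27/9.6 = 4.1948
L = ρ[1 − (K+1)ρ^K + Kρ^(K+1)] / [(1−ρ)(1−ρ^(K+1))]
Numerator: 4.1948·(1 − 4·73.812717 + 3·309.628969) = 2662.165970
Denominator: (-3.1948)·(-308.628969) = 986.005257
L = 2662.165970/986.005257 = 2.7000

Final: 2.7000


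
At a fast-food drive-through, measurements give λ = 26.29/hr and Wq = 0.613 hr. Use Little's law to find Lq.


Lq = λWq = 26.29·0.613 = 16.1158

Final: 16.1158


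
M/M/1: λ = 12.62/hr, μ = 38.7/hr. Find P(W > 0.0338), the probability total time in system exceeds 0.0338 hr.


W ~ Exponential(μ−λ) for M/M/1.
μ − λ = 38.7 − 12.62 = 26.0800
P(W > t) = e^{−(μ−λ)t} = e^{−0.8815} = 0.414160

Final: 0.414160


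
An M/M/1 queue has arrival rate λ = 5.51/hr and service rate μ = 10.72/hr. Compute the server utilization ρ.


ρ = λ/μ = 5.51/10.72 = 0.5140

Final: 0.5140


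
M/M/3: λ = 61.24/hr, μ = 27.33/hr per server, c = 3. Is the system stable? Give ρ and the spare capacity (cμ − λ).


Total capacity cμ = 3·27.33 = 81.99/hr
ρ = λ/(cμ) = 61.24/81.99 = 0.7469
Stable ⇔ ρ < 1: YES
Spare capacity = cμ − λ = 81.99 − 61.24 = 20.75/hr

Final: ρ = 0.7469; stable; margin = 20.75/hr


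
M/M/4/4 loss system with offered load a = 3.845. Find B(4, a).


B(c,a) = (a^c/c!) / Σ_{k=0}^{c} a^k/k!
a^4/4! = 9.106975
Σ terms (k=0..4): 1.00000 + 3.84500 + 7.39201 + 9.47410 + 9.10697 = 30.818083
B = 9.106975/30.818083 = 0.295508

Final: 0.295508


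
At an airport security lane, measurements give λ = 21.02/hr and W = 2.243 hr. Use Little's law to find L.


L = λW = 21.02·2.243 = 47.1479

Final: 47.1479


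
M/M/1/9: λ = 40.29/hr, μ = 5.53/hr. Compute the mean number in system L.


ρ = 40.29/5.53 = 7.2857
L = ρ[1 − (K+1)ρ^K + Kρ^(K+1)] / [(1−ρ)(1−ρ^(K+1))]
Numerator: 7.2857·(1 − 10·57842788.950451 + 9·421426033.781859) = 23419246741.734722
Denominator: (-6.2857)·(-421426032.781859) = 2648963634.628827
L = 23419246741.734722/2648963634.628827 = 8.8409

Final: 8.8409


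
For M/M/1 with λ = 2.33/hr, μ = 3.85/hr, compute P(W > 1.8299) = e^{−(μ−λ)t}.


W ~ Exponential(μ−λ) for M/M/1.
μ − λ = 3.85 − 2.33 = 1.5200
P(W > t) = e^{−(μ−λ)t} = e^{−2.7814} = 0.061949

Final: 0.061949


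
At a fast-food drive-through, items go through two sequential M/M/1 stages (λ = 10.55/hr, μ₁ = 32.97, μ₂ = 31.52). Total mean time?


Each node sees arrival rate λ = 10.55/hr (tandem ⇒ throughput preserved).
W₁ = 1/(μ₁−λ) = 1/(32.97−10.55) = 0.04460 hr
W₂ = 1/(μ₂−λ) = 1/(31.52−10.55) = 0.04769 hr
W_total = W₁ + W₂ = 0.04460 + 0.04769 = 0.09229 hr

Final: 0.09229 hr


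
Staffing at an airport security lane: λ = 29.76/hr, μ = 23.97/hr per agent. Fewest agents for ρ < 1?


Stability requires cμ > λ ⇔ c > λ/μ.
λ/μ = 29.76/23.97 = 1.2416
Minimum integer c = ⌊1.2416⌋ + 1 = 2
Check: 2·23.97 = 47.94 > 29.76, while 1·23.97 = 23.97 ≤ 29.76

Final: 2 servers


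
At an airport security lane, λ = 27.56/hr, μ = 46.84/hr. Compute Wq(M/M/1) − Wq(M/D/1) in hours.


ρ = 27.56/46.84 = 0.5884
Wq(M/M/1) = ρ/(μ−λ) = 0.5884/19.28 = 0.03052 hr
Wq(M/D/1) = ρ/(2(μ−λ)) = 0.01526 hr
Savings = 0.03052 − 0.01526 = 0.01526 hr

Final: 0.01526 hr


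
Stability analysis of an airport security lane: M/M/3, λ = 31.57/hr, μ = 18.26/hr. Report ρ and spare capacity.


Total capacity cμ = 3·18.26 = 54.78/hr
ρ = λ/(cμ) = 31.57/54.78 = 0.5763
Stable ⇔ ρ < 1: YES
Spare capacity = cμ − λ = 54.78 − 31.57 = 23.21/hr

Final: ρ = 0.5763; stable; margin = 23.21/hr


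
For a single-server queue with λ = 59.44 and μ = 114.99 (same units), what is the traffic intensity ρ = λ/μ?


ρ = λ/μ = 59.44/114.99 = 0.5169

Final: 0.5169


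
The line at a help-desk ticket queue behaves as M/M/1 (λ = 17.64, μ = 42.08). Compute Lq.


ρ = 17.64/42.08 = 0.4192
Lq = ρ²/(1−ρ) = 0.1757/0.5808 = 0.3026

Final: 0.3026


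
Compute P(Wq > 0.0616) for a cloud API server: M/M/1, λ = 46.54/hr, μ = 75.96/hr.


ρ = 46.54/75.96 = 0.6127
P(Wq > t) = ρ·e^{−(μ−λ)t} = 0.6127·e^{−1.8123}
= 0.6127·0.163283 = 0.100042

Final: 0.100042


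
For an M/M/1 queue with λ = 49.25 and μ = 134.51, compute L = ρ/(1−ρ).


ρ = λ/μ = 49.25/134.51 = 0.3661
L = ρ/(1−ρ) = 0.3661/(1 − 0.3661) = 0.3661/0.6339 = 0.5776

Final: 0.5776


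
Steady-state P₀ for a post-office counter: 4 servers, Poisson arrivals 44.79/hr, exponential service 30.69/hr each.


a = λ/μ = 44.79/30.69 = 1.4594; ρ = a/c = 0.3649
Σ_{k=0}^{3} a^k/k! (terms k=0..3) = 1.00000 + 1.45943 + 1.06497 + 0.51809 = 4.04249
Tail: a^4/(4!(1−ρ)) = 4.53666/(24·0.6351) = 0.29761
P₀ = 1/(4.04249 + 0.29761) = 1/4.34011 = 0.230409

Final: 0.230409


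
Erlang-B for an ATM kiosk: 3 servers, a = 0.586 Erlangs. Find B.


B(c,a) = (a^c/c!) / Σ_{k=0}^{c} a^k/k!
a^3/3! = 0.033538
Σ terms (k=0..3): 1.00000 + 0.58600 + 0.17170 + 0.03354 = 1.791236
B = 0.033538/1.791236 = 0.018724

Final: 0.018724


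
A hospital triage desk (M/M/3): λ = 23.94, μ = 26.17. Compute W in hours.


a = 0.9148; ρ = 0.3049; P₀ = 0.397335
Lq = P₀·a^c·ρ/(c!(1−ρ)²) = 0.03200
Wq = Lq/λ = 0.03200/23.94 = 0.001337 hr
W = Wq + 1/μ = 0.001337 + 0.03821 = 0.03955 hr

Final: 0.03955 hr


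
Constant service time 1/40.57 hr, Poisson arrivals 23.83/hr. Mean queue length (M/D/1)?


ρ = 23.83/40.57 = 0.5874
M/D/1: Lq = ρ²/(2(1−ρ)) = 0.3450/(2·0.4126) = 0.41808

Final: 0.41808


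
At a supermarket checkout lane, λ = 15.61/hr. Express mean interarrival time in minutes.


Mean interarrival time = 1/λ = 1/15.61 hour = 0.06406 hour
In minutes: 0.06406 × 60 = 3.8437 min

Final: 3.8437 min


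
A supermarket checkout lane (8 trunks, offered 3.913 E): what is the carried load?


B(8,3.913) = 0.027762 (Erlang-B)
Carried load = a(1 − B) = 3.913·(1 − 0.027762) = 3.913·0.972238 = 3.8044 E

Final: 3.8044 Erlangs


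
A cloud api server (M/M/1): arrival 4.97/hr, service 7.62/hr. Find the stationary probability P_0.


ρ = 4.97/7.62 = 0.6522
P_n = (1−ρ)·ρ^n = (1 − 0.6522)·0.6522^0 = 0.3478·1.000000 = 0.347769

Final: 0.347769


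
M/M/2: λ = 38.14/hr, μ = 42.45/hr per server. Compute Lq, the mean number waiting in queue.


a = λ/μ = 0.8985; ρ = a/2 = 0.4492
P₀ = 0.380039
Lq = P₀·a^c·ρ / (c!·(1−ρ)²) = 0.380039·0.80725·0.4492/(2·0.30334)
= 0.22717

Final: 0.22717


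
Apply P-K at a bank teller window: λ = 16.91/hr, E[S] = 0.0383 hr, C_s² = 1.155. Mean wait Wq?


ρ = λ·E[S] = 16.91·0.0383 = 0.6477
E[S²] = E[S]²(1+C_s²) = 0.0383²·(1+1.155) = 0.003161
Wq = λ·E[S²]/(2(1−ρ)) = 16.91·0.003161/(2·0.3523) = 0.07586 hr

Final: 0.07586 hr


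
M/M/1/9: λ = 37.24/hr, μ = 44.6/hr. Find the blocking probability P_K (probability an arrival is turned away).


ρ = λ/μ = 37.24/44.6 = 0.8350
P_K = (1−ρ)ρ^K/(1−ρ^(K+1)) = (0.1650·0.197276)/(1 − 0.164721)
= 0.032555/0.835279 = 0.038975

Final: 0.038975


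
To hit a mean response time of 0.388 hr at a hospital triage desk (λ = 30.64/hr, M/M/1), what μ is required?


W = 1/(μ−λ) ⇒ μ − λ = 1/W = 1/0.388 = 2.5773
μ = λ + 1/W = 30.64 + 2.5773 = 33.2173 per hr

Final: 33.2173 /hr


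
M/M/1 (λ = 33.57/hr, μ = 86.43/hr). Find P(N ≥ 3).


ρ = 33.57/86.43 = 0.3884
P(N ≥ n) = ρ^n = 0.3884^3 = 0.058595

Final: 0.058595


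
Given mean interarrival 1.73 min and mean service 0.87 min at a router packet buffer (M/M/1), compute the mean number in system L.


λ = 60/1.73 = 34.6821 /hr
μ = 60/0.87 = 68.9655 /hr
ρ = λ/μ = 34.6821/68.9655 = 0.5029
L = ρ/(1−ρ) = 0.5029/0.4971 = 1.0116

Final: 1.0116


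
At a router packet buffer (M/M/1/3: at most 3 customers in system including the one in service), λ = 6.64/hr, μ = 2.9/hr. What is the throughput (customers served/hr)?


ρ = 2.2897; P_K = (1−ρ)ρ^3/(1−ρ^4) = 0.584521
λ_eff = λ(1 − P_K) = 6.64·(1 − 0.584521) = 6.64·0.415479 = 2.7588 /hr

Final: 2.7588 /hr


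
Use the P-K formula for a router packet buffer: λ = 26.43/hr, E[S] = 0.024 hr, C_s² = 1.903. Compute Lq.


ρ = λ·E[S] = 26.43·0.024 = 0.6343
Lq = ρ²(1+C_s²)/(2(1−ρ)) = 0.4024·(1+1.903)/(2·0.3657)
= 0.4024·2.9030/0.7314 = 1.59710

Final: 1.59710


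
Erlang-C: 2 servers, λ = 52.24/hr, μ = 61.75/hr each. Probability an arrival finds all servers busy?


a = λ/μ = 0.8460; ρ = a/2 = 0.4230
P₀ = 0.405485 (from M/M/c formula)
C(c,a) = [a^c/(c!(1−ρ))]·P₀ = [0.71570/(2·0.5770)]·0.405485
= 0.62019·0.405485 = 0.251477

Final: 0.251477


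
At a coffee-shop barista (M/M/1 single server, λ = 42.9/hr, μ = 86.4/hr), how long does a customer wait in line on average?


ρ = 42.9/86.4 = 0.4965
Wq = ρ/(μ−λ) = 0.4965/(86.4 − 42.9) = 0.4965/43.50 = 0.01141 hr

Final: 0.01141 hr


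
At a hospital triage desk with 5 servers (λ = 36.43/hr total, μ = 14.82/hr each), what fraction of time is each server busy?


ρ = λ/(cμ) = 36.43/(5·14.82) = 36.43/74.10 = 0.4916

Final: 0.4916


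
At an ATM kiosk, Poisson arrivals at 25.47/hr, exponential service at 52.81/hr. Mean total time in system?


W = 1/(μ−λ) = 1/(52.81 − 25.47) = 1/27.34 = 0.03658 hr

Final: 0.03658 hr


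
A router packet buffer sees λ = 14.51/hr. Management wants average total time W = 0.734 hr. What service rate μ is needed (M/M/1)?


W = 1/(μ−λ) ⇒ μ − λ = 1/W = 1/0.734 = 1.3624
μ = λ + 1/W = 14.51 + 1.3624 = 15.8724 per hr

Final: 15.8724 /hr


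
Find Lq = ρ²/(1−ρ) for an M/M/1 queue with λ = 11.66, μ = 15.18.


ρ = 11.66/15.18 = 0.7681
Lq = ρ²/(1−ρ) = 0.5900/0.2319 = 2.5444

Final: 2.5444


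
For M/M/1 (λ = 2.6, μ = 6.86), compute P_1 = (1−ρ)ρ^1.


ρ = 2.6/6.86 = 0.3790
P_n = (1−ρ)·ρ^n = (1 − 0.3790)·0.3790^1 = 0.6210·0.379009 = 0.235361

Final: 0.235361


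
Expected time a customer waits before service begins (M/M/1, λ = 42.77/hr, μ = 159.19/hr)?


ρ = 42.77/159.19 = 0.2687
Wq = ρ/(μ−λ) = 0.2687/(159.19 − 42.77) = 0.2687/116.42 = 0.002308 hr

Final: 0.002308 hr


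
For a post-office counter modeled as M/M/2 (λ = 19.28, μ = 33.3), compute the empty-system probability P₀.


a = λ/μ = 19.28/33.3 = 0.5790; ρ = a/c = 0.2895
Σ_{k=0}^{1} a^k/k! (terms k=0..1) = 1.00000 + 0.57898 = 1.57898
Tail: a^2/(2!(1−ρ)) = 0.33522/(2·0.7105) = 0.23590
P₀ = 1/(1.57898 + 0.23590) = 1/1.81488 = 0.551001

Final: 0.551001


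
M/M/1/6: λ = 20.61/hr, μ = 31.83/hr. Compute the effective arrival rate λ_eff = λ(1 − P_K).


ρ = 0.6475; P_K = (1−ρ)ρ^6/(1−ρ^7) = 0.027280
λ_eff = λ(1 − P_K) = 20.61·(1 − 0.027280) = 20.61·0.972720 = 20.0478 /hr

Final: 20.0478 /hr


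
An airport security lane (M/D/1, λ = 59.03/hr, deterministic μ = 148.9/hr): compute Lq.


ρ = 59.03/148.9 = 0.3964
M/D/1: Lq = ρ²/(2(1−ρ)) = 0.1572/(2·0.6036) = 0.13020

Final: 0.13020


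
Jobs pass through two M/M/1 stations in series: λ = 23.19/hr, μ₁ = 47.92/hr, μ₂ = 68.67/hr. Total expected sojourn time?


Each node sees arrival rate λ = 23.19/hr (tandem ⇒ throughput preserved).
W₁ = 1/(μ₁−λ) = 1/(47.92−23.19) = 0.04044 hr
W₂ = 1/(μ₂−λ) = 1/(68.67−23.19) = 0.02199 hr
W_total = W₁ + W₂ = 0.04044 + 0.02199 = 0.06242 hr

Final: 0.06242 hr


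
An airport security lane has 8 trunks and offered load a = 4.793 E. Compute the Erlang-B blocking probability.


B(c,a) = (a^c/c!) / Σ_{k=0}^{c} a^k/k!
a^8/8! = 6.907787
Σ terms (k=0..8): 1.00000 + 4.79300 + 11.48642 + 18.35148 + 21.98966 + 21.07929 + 16.83884 + 11.52979 + 6.90779 = 113.976261
B = 6.907787/113.976261 = 0.060607

Final: 0.060607


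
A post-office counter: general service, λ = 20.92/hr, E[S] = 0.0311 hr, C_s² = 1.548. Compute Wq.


ρ = λ·E[S] = 20.92·0.0311 = 0.6506
E[S²] = E[S]²(1+C_s²) = 0.0311²·(1+1.548) = 0.002464
Wq = λ·E[S²]/(2(1−ρ)) = 20.92·0.002464/(2·0.3494) = 0.07378 hr

Final: 0.07378 hr


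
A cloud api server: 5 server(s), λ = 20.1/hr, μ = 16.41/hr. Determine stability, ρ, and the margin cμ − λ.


Total capacity cμ = 5·16.41 = 82.05/hr
ρ = λ/(cμ) = 20.1/82.05 = 0.2450
Stable ⇔ ρ < 1: YES
Spare capacity = cμ − λ = 82.05 − 20.1 = 61.95/hr

Final: ρ = 0.2450; stable; margin = 61.95/hr


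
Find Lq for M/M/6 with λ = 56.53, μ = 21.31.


a = λ/μ = 2.6527; ρ = a/6 = 0.4421
P₀ = 0.069890
Lq = P₀·a^c·ρ / (c!·(1−ρ)²) = 0.069890·348.47627·0.4421/(720·0.31123)
= 0.04805

Final: 0.04805


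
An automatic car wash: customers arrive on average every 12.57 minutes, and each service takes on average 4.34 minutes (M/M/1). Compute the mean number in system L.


λ = 60/12.57 = 4.7733 /hr
μ = 60/4.34 = 13.8249 /hr
ρ = λ/μ = 4.7733/13.8249 = 0.3453
L = ρ/(1−ρ) = 0.3453/0.6547 = 0.5273

Final: 0.5273


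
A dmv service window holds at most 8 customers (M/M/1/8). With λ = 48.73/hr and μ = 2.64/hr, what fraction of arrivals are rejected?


ρ = λ/μ = 48.73/2.64 = 18.4583
P_K = (1−ρ)ρ^K/(1−ρ^(K+1)) = (-17.4583·13475344477.093801)/(1 − 248732400139.689728)
= -235257055662.595947/-248732400138.689728 = 0.945824

Final: 0.945824


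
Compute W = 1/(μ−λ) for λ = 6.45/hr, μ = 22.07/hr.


W = 1/(μ−λ) = 1/(22.07 − 6.45) = 1/15.62 = 0.06402 hr

Final: 0.06402 hr


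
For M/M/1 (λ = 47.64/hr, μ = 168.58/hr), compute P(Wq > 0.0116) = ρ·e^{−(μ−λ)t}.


ρ = 47.64/168.58 = 0.2826
P(Wq > t) = ρ·e^{−(μ−λ)t} = 0.2826·e^{−1.4029}
= 0.2826·0.245882 = 0.069485

Final: 0.069485


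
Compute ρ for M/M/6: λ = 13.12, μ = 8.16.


ρ = λ/(cμ) = 13.12/(6·8.16) = 13.12/48.96 = 0.2680

Final: 0.2680


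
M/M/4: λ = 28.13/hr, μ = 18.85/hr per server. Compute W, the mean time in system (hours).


a = 1.4923; ρ = 0.3731; P₀ = 0.222752
Lq = P₀·a^c·ρ/(c!(1−ρ)²) = 0.04369
Wq = Lq/λ = 0.04369/28.13 = 0.001553 hr
W = Wq + 1/μ = 0.001553 + 0.05305 = 0.05460 hr

Final: 0.05460 hr


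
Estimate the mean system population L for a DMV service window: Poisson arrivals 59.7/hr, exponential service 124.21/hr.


ρ = λ/μ = 59.7/124.21 = 0.4806
L = ρ/(1−ρ) = 0.4806/(1 − 0.4806) = 0.4806/0.5194 = 0.9254

Final: 0.9254


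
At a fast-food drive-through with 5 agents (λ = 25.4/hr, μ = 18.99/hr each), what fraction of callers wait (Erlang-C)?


a = λ/μ = 1.3375; ρ = a/5 = 0.2675
P₀ = 0.262265 (from M/M/c formula)
C(c,a) = [a^c/(c!(1−ρ))]·P₀ = [4.28099/(120·0.7325)]·0.262265
= 0.04870·0.262265 = 0.012773

Final: 0.012773


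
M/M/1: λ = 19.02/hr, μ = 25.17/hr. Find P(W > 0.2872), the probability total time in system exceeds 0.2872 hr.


W ~ Exponential(μ−λ) for M/M/1.
μ − λ = 25.17 − 19.02 = 6.1500
P(W > t) = e^{−(μ−λ)t} = e^{−1.7663} = 0.170968

Final: 0.170968


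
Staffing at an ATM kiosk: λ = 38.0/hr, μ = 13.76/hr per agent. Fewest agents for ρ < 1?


Stability requires cμ > λ ⇔ c > λ/μ.
λ/μ = 38.0/13.76 = 2.7616
Minimum integer c = ⌊2.7616⌋ + 1 = 3
Check: 3·13.76 = 41.28 > 38.0, while 2·13.76 = 27.52 ≤ 38.0

Final: 3 servers


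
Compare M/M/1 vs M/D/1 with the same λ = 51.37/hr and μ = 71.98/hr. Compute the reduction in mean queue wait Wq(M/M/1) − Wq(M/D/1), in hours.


ρ = 51.37/71.98 = 0.7137
Wq(M/M/1) = ρ/(μ−λ) = 0.7137/20.61 = 0.03463 hr
Wq(M/D/1) = ρ/(2(μ−λ)) = 0.01731 hr
Savings = 0.03463 − 0.01731 = 0.01731 hr

Final: 0.01731 hr


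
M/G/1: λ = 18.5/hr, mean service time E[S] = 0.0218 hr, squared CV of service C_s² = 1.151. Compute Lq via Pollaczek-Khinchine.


ρ = λ·E[S] = 18.5·0.0218 = 0.4033
Lq = ρ²(1+C_s²)/(2(1−ρ)) = 0.1627·(1+1.151)/(2·0.5967)
= 0.1627·2.1510/1.1934 = 0.29316

Final: 0.29316


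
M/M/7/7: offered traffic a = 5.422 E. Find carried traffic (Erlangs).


B(7,5.422) = 0.147452 (Erlang-B)
Carried load = a(1 − B) = 5.422·(1 − 0.147452) = 5.422·0.852548 = 4.6225 E

Final: 4.6225 Erlangs


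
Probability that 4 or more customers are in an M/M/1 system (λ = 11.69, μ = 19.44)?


ρ = 11.69/19.44 = 0.6013
P(N ≥ n) = ρ^n = 0.6013^4 = 0.130759

Final: 0.130759


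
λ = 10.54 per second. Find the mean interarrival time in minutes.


Mean interarrival time = 1/λ = 1/10.54 second = 0.09488 second
In minutes: 0.09488 × 0.0166667 = 0.001581 min

Final: 0.001581 min


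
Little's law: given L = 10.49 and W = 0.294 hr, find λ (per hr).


λ = L/W = 10.49/0.294 = 35.6803 /hr

Final: 35.6803 /hr


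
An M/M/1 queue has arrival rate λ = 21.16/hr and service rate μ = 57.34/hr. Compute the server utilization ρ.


ρ = λ/μ = 21.16/57.34 = 0.3690

Final: 0.3690


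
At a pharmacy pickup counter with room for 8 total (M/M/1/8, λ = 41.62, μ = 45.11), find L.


ρ = 41.62/45.11 = 0.9226
L = ρ[1 − (K+1)ρ^K + Kρ^(K+1)] / [(1−ρ)(1−ρ^(K+1))]
Numerator: 0.9226·(1 − 9·0.525090 + 8·0.484466) = 0.138316
Denominator: (0.07737)·(0.515534) = 0.039885
L = 0.138316/0.039885 = 3.4679

Final: 3.4679


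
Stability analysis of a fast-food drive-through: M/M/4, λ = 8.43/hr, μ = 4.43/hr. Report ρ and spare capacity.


Total capacity cμ = 4·4.43 = 17.72/hr
ρ = λ/(cμ) = 8.43/17.72 = 0.4757
Stable ⇔ ρ < 1: YES
Spare capacity = cμ − λ = 17.72 − 8.43 = 9.29/hr

Final: ρ = 0.4757; stable; margin = 9.29/hr


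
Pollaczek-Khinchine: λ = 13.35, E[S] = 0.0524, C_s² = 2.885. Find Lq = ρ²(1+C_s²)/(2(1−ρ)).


ρ = λ·E[S] = 13.35·0.0524 = 0.6995
Lq = ρ²(1+C_s²)/(2(1−ρ)) = 0.4894·(1+2.885)/(2·0.3005)
= 0.4894·3.8850/0.6009 = 3.16373

Final: 3.16373


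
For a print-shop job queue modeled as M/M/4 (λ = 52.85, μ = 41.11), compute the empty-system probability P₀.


a = λ/μ = 52.85/41.11 = 1.2856; ρ = a/c = 0.3214
Σ_{k=0}^{3} a^k/k! (terms k=0..3) = 1.00000 + 1.28558 + 0.82635 + 0.35411 = 3.46604
Tail: a^4/(4!(1−ρ)) = 2.73143/(24·0.6786) = 0.16771
P₀ = 1/(3.46604 + 0.16771) = 1/3.63375 = 0.275198

Final: 0.275198


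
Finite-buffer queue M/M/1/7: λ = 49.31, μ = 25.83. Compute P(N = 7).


ρ = λ/μ = 49.31/25.83 = 1.9090
P_K = (1−ρ)ρ^K/(1−ρ^(K+1)) = (-0.9090·92.400469)/(1 − 176.394391)
= -83.993922/-175.394391 = 0.478886

Final: 0.478886


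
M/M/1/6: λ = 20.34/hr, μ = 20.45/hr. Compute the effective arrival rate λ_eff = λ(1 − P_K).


ρ = 0.9946; P_K = (1−ρ)ρ^6/(1−ρ^7) = 0.140556
λ_eff = λ(1 − P_K) = 20.34·(1 − 0.140556) = 20.34·0.859444 = 17.4811 /hr

Final: 17.4811 /hr


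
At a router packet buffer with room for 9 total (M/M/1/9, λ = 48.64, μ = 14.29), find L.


ρ = 48.64/14.29 = 3.4038
L = ρ[1 − (K+1)ρ^K + Kρ^(K+1)] / [(1−ρ)(1−ρ^(K+1))]
Numerator: 3.4038·(1 − 10·61327.044752 + 9·208743.698861) = 4307222.931155
Denominator: (-2.4038)·(-208742.698861) = 501771.288025
L = 4307222.931155/501771.288025 = 8.5840

Final: 8.5840


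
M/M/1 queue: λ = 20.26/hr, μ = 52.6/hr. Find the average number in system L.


ρ = λ/μ = 20.26/52.6 = 0.3852
L = ρ/(1−ρ) = 0.3852/(1 − 0.3852) = 0.3852/0.6148 = 0.6265

Final: 0.6265


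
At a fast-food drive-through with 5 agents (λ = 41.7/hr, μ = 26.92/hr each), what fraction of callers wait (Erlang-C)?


a = λ/μ = 1.5490; ρ = a/5 = 0.3098
P₀ = 0.212050 (from M/M/c formula)
C(c,a) = [a^c/(c!(1−ρ))]·P₀ = [8.91877/(120·0.6902)]·0.212050
= 0.10768·0.212050 = 0.022835

Final: 0.022835


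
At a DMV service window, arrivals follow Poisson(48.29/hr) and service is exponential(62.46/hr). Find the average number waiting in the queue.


ρ = 48.29/62.46 = 0.7731
Lq = ρ²/(1−ρ) = 0.5977/0.2269 = 2.6348

Final: 2.6348


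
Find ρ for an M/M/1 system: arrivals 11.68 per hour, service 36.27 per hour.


ρ = λ/μ = 11.68/36.27 = 0.3220

Final: 0.3220


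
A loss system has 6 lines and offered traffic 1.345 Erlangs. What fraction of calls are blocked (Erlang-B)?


B(c,a) = (a^c/c!) / Σ_{k=0}^{c} a^k/k!
a^6/6! = 0.008222
Σ terms (k=0..6): 1.00000 + 1.34500 + 0.90451 + 0.40552 + 0.13636 + 0.03668 + 0.008222 = 3.836295
B = 0.008222/3.836295 = 0.002143

Final: 0.002143


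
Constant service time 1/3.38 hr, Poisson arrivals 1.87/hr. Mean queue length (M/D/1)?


ρ = 1.87/3.38 = 0.5533
M/D/1: Lq = ρ²/(2(1−ρ)) = 0.3061/(2·0.4467) = 0.34258

Final: 0.34258


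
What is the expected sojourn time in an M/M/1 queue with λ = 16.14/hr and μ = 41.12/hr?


W = 1/(μ−λ) = 1/(41.12 − 16.14) = 1/24.98 = 0.04003 hr

Final: 0.04003 hr


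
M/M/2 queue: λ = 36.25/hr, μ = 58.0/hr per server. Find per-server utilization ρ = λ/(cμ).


ρ = λ/(cμ) = 36.25/(2·58.0) = 36.25/116.00 = 0.3125

Final: 0.3125


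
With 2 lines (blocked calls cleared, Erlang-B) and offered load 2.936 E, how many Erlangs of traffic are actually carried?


B(2,2.936) = 0.522680 (Erlang-B)
Carried load = a(1 − B) = 2.936·(1 − 0.522680) = 2.936·0.477320 = 1.4014 E

Final: 1.4014 Erlangs


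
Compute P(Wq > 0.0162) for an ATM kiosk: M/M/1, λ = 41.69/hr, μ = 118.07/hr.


ρ = 41.69/118.07 = 0.3531
P(Wq > t) = ρ·e^{−(μ−λ)t} = 0.3531·e^{−1.2374}
= 0.3531·0.290150 = 0.102451

Final: 0.102451


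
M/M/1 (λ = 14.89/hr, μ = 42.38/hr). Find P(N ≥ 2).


ρ = 14.89/42.38 = 0.3513
P(N ≥ n) = ρ^n = 0.3513^2 = 0.123443

Final: 0.123443


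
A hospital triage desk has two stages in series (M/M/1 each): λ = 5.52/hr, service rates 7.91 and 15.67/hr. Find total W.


Each node sees arrival rate λ = 5.52/hr (tandem ⇒ throughput preserved).
W₁ = 1/(μ₁−λ) = 1/(7.91−5.52) = 0.41841 hr
W₂ = 1/(μ₂−λ) = 1/(15.67−5.52) = 0.09852 hr
W_total = W₁ + W₂ = 0.41841 + 0.09852 = 0.51693 hr

Final: 0.51693 hr


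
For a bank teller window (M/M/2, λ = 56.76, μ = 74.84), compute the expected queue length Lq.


a = λ/μ = 0.7584; ρ = a/2 = 0.3792
P₀ = 0.450107
Lq = P₀·a^c·ρ / (c!·(1−ρ)²) = 0.450107·0.57520·0.3792/(2·0.38538)
= 0.12738

Final: 0.12738


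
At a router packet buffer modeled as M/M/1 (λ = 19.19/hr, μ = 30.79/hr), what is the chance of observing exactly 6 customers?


ρ = 19.19/30.79 = 0.6233
P_n = (1−ρ)·ρ^n = (1 − 0.6233)·0.6233^6 = 0.3767·0.058613 = 0.022082

Final: 0.022082


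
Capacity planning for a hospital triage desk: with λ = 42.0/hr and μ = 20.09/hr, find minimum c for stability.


Stability requires cμ > λ ⇔ c > λ/μ.
λ/μ = 42.0/20.09 = 2.0906
Minimum integer c = ⌊2.0906⌋ + 1 = 3
Check: 3·20.09 = 60.27 > 42.0, while 2·20.09 = 40.18 ≤ 42.0

Final: 3 servers


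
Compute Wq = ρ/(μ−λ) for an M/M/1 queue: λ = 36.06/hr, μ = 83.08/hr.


ρ = 36.06/83.08 = 0.4340
Wq = ρ/(μ−λ) = 0.4340/(83.08 − 36.06) = 0.4340/47.02 = 0.009231 hr

Final: 0.009231 hr


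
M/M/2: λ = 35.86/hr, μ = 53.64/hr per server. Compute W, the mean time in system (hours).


a = 0.6685; ρ = 0.3343; P₀ = 0.498952
Lq = P₀·a^c·ρ/(c!(1−ρ)²) = 0.08409
Wq = Lq/λ = 0.08409/35.86 = 0.002345 hr
W = Wq + 1/μ = 0.002345 + 0.01864 = 0.02099 hr

Final: 0.02099 hr


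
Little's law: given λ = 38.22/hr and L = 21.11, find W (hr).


W = L/λ = 21.11/38.22 = 0.5523 hr

Final: 0.5523 hr


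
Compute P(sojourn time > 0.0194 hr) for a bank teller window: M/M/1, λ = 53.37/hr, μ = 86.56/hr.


W ~ Exponential(μ−λ) for M/M/1.
μ − λ = 86.56 − 53.37 = 33.1900
P(W > t) = e^{−(μ−λ)t} = e^{−0.6439} = 0.525247

Final: 0.525247


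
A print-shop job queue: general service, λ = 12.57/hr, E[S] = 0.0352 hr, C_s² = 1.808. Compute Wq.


ρ = λ·E[S] = 12.57·0.0352 = 0.4425
E[S²] = E[S]²(1+C_s²) = 0.0352²·(1+1.808) = 0.003479
Wq = λ·E[S²]/(2(1−ρ)) = 12.57·0.003479/(2·0.5575) = 0.03922 hr

Final: 0.03922 hr


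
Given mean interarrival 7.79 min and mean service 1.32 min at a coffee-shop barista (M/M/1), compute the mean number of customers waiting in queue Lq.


λ = 60/7.79 = 7.7022 /hr
μ = 60/1.32 = 45.4545 /hr
ρ = λ/μ = 7.7022/45.4545 = 0.1694
Lq = ρ²/(1−ρ) = 0.02871/0.8306 = 0.03457

Final: 0.03457


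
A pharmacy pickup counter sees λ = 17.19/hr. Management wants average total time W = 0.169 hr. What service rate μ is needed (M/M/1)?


W = 1/(μ−λ) ⇒ μ − λ = 1/W = 1/0.169 = 5.9172
μ = λ + 1/W = 17.19 + 5.9172 = 23.1072 per hr

Final: 23.1072 /hr


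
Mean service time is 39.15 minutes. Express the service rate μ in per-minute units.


μ = 1/(service time) in consistent units.
1 minute = 1 min, so μ = 1/39.15 = 0.02554 per minute

Final: 0.02554 /min


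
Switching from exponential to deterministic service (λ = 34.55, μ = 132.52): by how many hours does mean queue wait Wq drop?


ρ = 34.55/132.52 = 0.2607
Wq(M/M/1) = ρ/(μ−λ) = 0.2607/97.97 = 0.002661 hr
Wq(M/D/1) = ρ/(2(μ−λ)) = 0.001331 hr
Savings = 0.002661 − 0.001331 = 0.001331 hr

Final: 0.001331 hr


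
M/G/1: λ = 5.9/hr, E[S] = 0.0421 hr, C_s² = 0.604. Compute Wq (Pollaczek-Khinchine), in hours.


ρ = λ·E[S] = 5.9·0.0421 = 0.2484
E[S²] = E[S]²(1+C_s²) = 0.0421²·(1+0.604) = 0.002843
Wq = λ·E[S²]/(2(1−ρ)) = 5.9·0.002843/(2·0.7516) = 0.01116 hr

Final: 0.01116 hr


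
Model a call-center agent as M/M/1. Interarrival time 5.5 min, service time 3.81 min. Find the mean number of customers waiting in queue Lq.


λ = 60/5.5 = 10.9091 /hr
μ = 60/3.81 = 15.7480 /hr
ρ = λ/μ = 10.9091/15.7480 = 0.6927
Lq = ρ²/(1−ρ) = 0.4799/0.3073 = 1.5617

Final: 1.5617


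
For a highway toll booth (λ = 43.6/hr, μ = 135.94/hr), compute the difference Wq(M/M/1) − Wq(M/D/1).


ρ = 43.6/135.94 = 0.3207
Wq(M/M/1) = ρ/(μ−λ) = 0.3207/92.34 = 0.003473 hr
Wq(M/D/1) = ρ/(2(μ−λ)) = 0.001737 hr
Savings = 0.003473 − 0.001737 = 0.001737 hr

Final: 0.001737 hr


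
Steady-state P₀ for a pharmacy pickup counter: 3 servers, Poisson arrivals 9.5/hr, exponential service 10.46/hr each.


a = λ/μ = 9.5/10.46 = 0.9082; ρ = a/c = 0.3027
Σ_{k=0}^{2} a^k/k! (terms k=0..2) = 1.00000 + 0.90822 + 0.41243 = 2.32066
Tail: a^3/(3!(1−ρ)) = 0.74916/(6·0.6973) = 0.17907
P₀ = 1/(2.32066 + 0.17907) = 1/2.49973 = 0.400043

Final: 0.400043


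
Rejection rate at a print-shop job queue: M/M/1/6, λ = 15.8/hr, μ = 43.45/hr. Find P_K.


ρ = λ/μ = 15.8/43.45 = 0.3636
P_K = (1−ρ)ρ^K/(1−ρ^(K+1)) = (0.6364·0.002312)/(1 − 0.0008408)
= 0.001471/0.999159 = 0.001473

Final: 0.001473


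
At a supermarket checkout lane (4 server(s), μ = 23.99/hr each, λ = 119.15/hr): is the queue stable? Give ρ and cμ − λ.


Total capacity cμ = 4·23.99 = 95.96/hr
ρ = λ/(cμ) = 119.15/95.96 = 1.2417
Stable ⇔ ρ < 1: NO
Spare capacity = cμ − λ = 95.96 − 119.15 = -23.19/hr

Final: ρ = 1.2417; unstable; margin = -23.19/hr


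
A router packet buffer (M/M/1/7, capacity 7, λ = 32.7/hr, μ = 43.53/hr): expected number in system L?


ρ = 32.7/43.53 = 0.7512
L = ρ[1 − (K+1)ρ^K + Kρ^(K+1)] / [(1−ρ)(1−ρ^(K+1))]
Numerator: 0.7512·(1 − 8·0.134994 + 7·0.101408) = 0.473190
Denominator: (0.2488)·(0.898592) = 0.223564
L = 0.473190/0.223564 = 2.1166

Final: 2.1166


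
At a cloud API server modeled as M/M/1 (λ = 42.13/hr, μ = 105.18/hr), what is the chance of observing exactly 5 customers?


ρ = 42.13/105.18 = 0.4006
P_n = (1−ρ)·ρ^n = (1 − 0.4006)·0.4006^5 = 0.5994·0.010311 = 0.006181

Final: 0.006181


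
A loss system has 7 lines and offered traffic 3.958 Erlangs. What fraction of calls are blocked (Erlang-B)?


B(c,a) = (a^c/c!) / Σ_{k=0}^{c} a^k/k!
a^7/7! = 3.019256
Σ terms (k=0..7): 1.00000 + 3.95800 + 7.83288 + 10.33418 + 10.22567 + 8.09464 + 5.33977 + 3.01926 = 49.804403
B = 3.019256/49.804403 = 0.060622

Final: 0.060622


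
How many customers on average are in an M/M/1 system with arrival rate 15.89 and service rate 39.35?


ρ = λ/μ = 15.89/39.35 = 0.4038
L = ρ/(1−ρ) = 0.4038/(1 − 0.4038) = 0.4038/0.5962 = 0.6773

Final: 0.6773


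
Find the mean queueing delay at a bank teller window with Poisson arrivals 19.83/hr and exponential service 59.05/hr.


ρ = 19.83/59.05 = 0.3358
Wq = ρ/(μ−λ) = 0.3358/(59.05 − 19.83) = 0.3358/39.22 = 0.008562 hr

Final: 0.008562 hr


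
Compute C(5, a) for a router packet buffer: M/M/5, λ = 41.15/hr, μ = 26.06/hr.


a = λ/μ = 1.5790; ρ = a/5 = 0.3158
P₀ = 0.205738 (from M/M/c formula)
C(c,a) = [a^c/(c!(1−ρ))]·P₀ = [9.81696/(120·0.6842)]·0.205738
= 0.11957·0.205738 = 0.024600

Final: 0.024600


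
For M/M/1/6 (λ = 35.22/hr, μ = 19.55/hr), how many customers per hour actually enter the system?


ρ = 1.8015; P_K = (1−ρ)ρ^6/(1−ρ^7) = 0.452261
λ_eff = λ(1 − P_K) = 35.22·(1 − 0.452261) = 35.22·0.547739 = 19.2914 /hr

Final: 19.2914 /hr


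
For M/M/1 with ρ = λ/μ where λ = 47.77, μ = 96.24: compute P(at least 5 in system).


ρ = 47.77/96.24 = 0.4964
P(N ≥ n) = ρ^n = 0.4964^5 = 0.030130

Final: 0.030130


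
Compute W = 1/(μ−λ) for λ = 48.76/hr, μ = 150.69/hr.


W = 1/(μ−λ) = 1/(150.69 − 48.76) = 1/101.93 = 0.009811 hr

Final: 0.009811 hr


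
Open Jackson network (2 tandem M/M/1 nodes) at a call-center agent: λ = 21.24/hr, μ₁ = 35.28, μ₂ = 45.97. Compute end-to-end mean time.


Each node sees arrival rate λ = 21.24/hr (tandem ⇒ throughput preserved).
W₁ = 1/(μ₁−λ) = 1/(35.28−21.24) = 0.07123 hr
W₂ = 1/(μ₂−λ) = 1/(45.97−21.24) = 0.04044 hr
W_total = W₁ + W₂ = 0.07123 + 0.04044 = 0.11166 hr

Final: 0.11166 hr


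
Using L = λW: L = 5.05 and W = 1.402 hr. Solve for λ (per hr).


λ = L/W = 5.05/1.402 = 3.6020 /hr

Final: 3.6020 /hr


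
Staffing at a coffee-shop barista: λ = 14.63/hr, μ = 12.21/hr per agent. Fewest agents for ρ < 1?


Stability requires cμ > λ ⇔ c > λ/μ.
λ/μ = 14.63/12.21 = 1.1982
Minimum integer c = ⌊1.1982⌋ + 1 = 2
Check: 2·12.21 = 24.42 > 14.63, while 1·12.21 = 12.21 ≤ 14.63

Final: 2 servers


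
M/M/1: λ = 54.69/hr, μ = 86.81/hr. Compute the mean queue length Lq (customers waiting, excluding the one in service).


ρ = 54.69/86.81 = 0.6300
Lq = ρ²/(1−ρ) = 0.3969/0.3700 = 1.0727

Final: 1.0727


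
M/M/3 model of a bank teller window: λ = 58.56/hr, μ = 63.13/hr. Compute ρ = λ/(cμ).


ρ = λ/(cμ) = 58.56/(3·63.13) = 58.56/189.39 = 0.3092

Final: 0.3092


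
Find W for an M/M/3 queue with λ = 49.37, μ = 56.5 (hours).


a = 0.8738; ρ = 0.2913; P₀ = 0.414513
Lq = P₀·a^c·ρ/(c!(1−ρ)²) = 0.02673
Wq = Lq/λ = 0.02673/49.37 = 0.0005414 hr
W = Wq + 1/μ = 0.0005414 + 0.01770 = 0.01824 hr

Final: 0.01824 hr


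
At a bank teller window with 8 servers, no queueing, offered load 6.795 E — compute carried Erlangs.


B(8,6.795) = 0.167027 (Erlang-B)
Carried load = a(1 − B) = 6.795·(1 − 0.167027) = 6.795·0.832973 = 5.6601 E

Final: 5.6601 Erlangs


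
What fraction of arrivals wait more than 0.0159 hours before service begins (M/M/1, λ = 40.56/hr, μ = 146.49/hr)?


ρ = 40.56/146.49 = 0.2769
P(Wq > t) = ρ·e^{−(μ−λ)t} = 0.2769·e^{−1.6843}
= 0.2769·0.185577 = 0.051382

Final: 0.051382


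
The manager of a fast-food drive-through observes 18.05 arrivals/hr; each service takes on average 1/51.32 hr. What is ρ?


ρ = λ/μ = 18.05/51.32 = 0.3517

Final: 0.3517


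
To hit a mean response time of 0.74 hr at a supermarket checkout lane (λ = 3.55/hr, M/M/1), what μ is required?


W = 1/(μ−λ) ⇒ μ − λ = 1/W = 1/0.74 = 1.3514
μ = λ + 1/W = 3.55 + 1.3514 = 4.9014 per hr

Final: 4.9014 /hr


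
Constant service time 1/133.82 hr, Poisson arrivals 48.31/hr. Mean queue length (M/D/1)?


ρ = 48.31/133.82 = 0.3610
M/D/1: Lq = ρ²/(2(1−ρ)) = 0.1303/(2·0.6390) = 0.10198

Final: 0.10198


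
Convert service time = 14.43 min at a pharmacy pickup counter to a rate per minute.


μ = 1/(service time) in consistent units.
1 minute = 1 min, so μ = 1/14.43 = 0.06930 per minute

Final: 0.06930 /min


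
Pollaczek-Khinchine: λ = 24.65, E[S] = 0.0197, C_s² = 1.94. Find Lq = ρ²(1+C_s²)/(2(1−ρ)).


ρ = λ·E[S] = 24.65·0.0197 = 0.4856
Lq = ρ²(1+C_s²)/(2(1−ρ)) = 0.2358·(1+1.94)/(2·0.5144)
= 0.2358·2.9400/1.0288 = 0.67389

Final: 0.67389


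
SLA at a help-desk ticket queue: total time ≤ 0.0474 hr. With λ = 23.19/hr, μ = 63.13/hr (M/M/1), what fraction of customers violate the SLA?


W ~ Exponential(μ−λ) for M/M/1.
μ − λ = 63.13 − 23.19 = 39.9400
P(W > t) = e^{−(μ−λ)t} = e^{−1.8932} = 0.150596

Final: 0.150596


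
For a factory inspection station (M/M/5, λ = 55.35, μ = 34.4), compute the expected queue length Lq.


a = λ/μ = 1.6090; ρ = a/5 = 0.3218
P₀ = 0.199620
Lq = P₀·a^c·ρ / (c!·(1−ρ)²) = 0.199620·10.78440·0.3218/(120·0.45995)
= 0.01255

Final: 0.01255


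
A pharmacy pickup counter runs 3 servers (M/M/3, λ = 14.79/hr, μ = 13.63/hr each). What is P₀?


a = λ/μ = 14.79/13.63 = 1.0851; ρ = a/c = 0.3617
Σ_{k=0}^{2} a^k/k! (terms k=0..2) = 1.00000 + 1.08511 + 0.58873 = 2.67383
Tail: a^3/(3!(1−ρ)) = 1.27766/(6·0.6383) = 0.33361
P₀ = 1/(2.67383 + 0.33361) = 1/3.00745 = 0.332508

Final: 0.332508


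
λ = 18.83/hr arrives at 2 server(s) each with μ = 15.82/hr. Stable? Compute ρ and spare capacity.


Total capacity cμ = 2·15.82 = 31.64/hr
ρ = λ/(cμ) = 18.83/31.64 = 0.5951
Stable ⇔ ρ < 1: YES
Spare capacity = cμ − λ = 31.64 − 18.83 = 12.81/hr

Final: ρ = 0.5951; stable; margin = 12.81/hr


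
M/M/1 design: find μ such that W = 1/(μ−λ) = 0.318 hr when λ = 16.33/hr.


W = 1/(μ−λ) ⇒ μ − λ = 1/W = 1/0.318 = 3.1447
μ = λ + 1/W = 16.33 + 3.1447 = 19.4747 per hr

Final: 19.4747 /hr


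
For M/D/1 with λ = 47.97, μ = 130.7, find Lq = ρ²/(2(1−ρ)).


ρ = 47.97/130.7 = 0.3670
M/D/1: Lq = ρ²/(2(1−ρ)) = 0.1347/(2·0.6330) = 0.10641

Final: 0.10641


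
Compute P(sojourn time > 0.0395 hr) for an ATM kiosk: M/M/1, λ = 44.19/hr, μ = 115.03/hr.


W ~ Exponential(μ−λ) for M/M/1.
μ − λ = 115.03 − 44.19 = 70.8400
P(W > t) = e^{−(μ−λ)t} = e^{−2.7982} = 0.060921

Final: 0.060921


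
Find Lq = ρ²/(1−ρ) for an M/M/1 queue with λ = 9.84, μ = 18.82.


ρ = 9.84/18.82 = 0.5228
Lq = ρ²/(1−ρ) = 0.2734/0.4772 = 0.5729

Final: 0.5729


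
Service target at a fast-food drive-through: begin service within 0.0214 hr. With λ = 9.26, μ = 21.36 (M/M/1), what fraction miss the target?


ρ = 9.26/21.36 = 0.4335
P(Wq > t) = ρ·e^{−(μ−λ)t} = 0.4335·e^{−0.2589}
= 0.4335·0.771869 = 0.334621

Final: 0.334621
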